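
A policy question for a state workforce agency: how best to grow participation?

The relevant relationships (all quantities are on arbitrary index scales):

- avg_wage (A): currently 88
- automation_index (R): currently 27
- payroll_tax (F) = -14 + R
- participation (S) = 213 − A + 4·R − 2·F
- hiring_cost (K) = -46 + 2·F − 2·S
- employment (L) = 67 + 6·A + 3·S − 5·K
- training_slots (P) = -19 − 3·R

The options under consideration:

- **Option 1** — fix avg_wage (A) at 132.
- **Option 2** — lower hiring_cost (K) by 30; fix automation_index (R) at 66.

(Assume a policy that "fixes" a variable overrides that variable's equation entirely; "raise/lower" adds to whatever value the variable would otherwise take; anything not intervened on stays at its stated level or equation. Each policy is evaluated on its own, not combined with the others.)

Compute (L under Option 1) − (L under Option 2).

Option 1 (A := 132):
  A = 132
  R = 27
  F = -14 + 27 = 13
  S = 213 − 132 + 4·27 − 2·13 = 163
  K = -46 + 2·13 − 2·163 = -346
  L = 67 + 6·132 + 3·163 − 5·(-346) = 3078
Option 2 (K − 30, R := 66):
  A = 88
  R = 66
  F = -14 + 66 = 52
  S = 213 − 88 + 4·66 − 2·52 = 285
  K = -46 + 2·52 − 2·285 (−30 from intervention) = -542
  L = 67 + 6·88 + 3·285 − 5·(-542) = 4160
L: 3078 − 4160 = -1082

-1082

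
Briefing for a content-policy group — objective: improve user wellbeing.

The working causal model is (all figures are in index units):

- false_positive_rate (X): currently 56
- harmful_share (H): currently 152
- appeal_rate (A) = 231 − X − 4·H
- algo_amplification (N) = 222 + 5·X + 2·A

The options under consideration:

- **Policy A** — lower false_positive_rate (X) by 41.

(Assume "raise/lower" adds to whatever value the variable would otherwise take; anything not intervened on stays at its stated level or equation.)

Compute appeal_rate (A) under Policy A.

-392

Policy A (X − 41):
  X = 56 − 41 = 15
  H = 152
  A = 231 − 15 − 4·152 = -392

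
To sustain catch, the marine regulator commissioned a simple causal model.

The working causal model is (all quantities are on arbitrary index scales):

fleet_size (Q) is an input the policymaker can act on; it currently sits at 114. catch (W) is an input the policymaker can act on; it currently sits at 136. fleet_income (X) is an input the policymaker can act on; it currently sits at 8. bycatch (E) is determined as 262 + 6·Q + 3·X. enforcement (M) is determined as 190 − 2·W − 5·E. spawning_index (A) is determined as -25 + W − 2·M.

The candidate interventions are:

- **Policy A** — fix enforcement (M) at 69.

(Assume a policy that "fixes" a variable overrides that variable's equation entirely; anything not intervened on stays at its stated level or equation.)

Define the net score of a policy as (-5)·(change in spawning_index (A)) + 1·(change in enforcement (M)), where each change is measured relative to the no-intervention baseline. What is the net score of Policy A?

Baseline:
  Q = 114
  W = 136
  X = 8
  E = 262 + 6·114 + 3·8 = 970
  M = 190 − 2·136 − 5·970 = -4932
  A = -25 + 136 − 2·(-4932) = 9975
Policy A (M := 69):
  Q = 114
  W = 136
  X = 8
  E = 262 + 6·114 + 3·8 = 970
  M = 69
  A = -25 + 136 − 2·69 = -27
ΔA = -27 − 9975 = -10002; ΔM = 69 − (-4932) = 5001
Score = (-5)·(-10002) + 1·5001 = 55011

55011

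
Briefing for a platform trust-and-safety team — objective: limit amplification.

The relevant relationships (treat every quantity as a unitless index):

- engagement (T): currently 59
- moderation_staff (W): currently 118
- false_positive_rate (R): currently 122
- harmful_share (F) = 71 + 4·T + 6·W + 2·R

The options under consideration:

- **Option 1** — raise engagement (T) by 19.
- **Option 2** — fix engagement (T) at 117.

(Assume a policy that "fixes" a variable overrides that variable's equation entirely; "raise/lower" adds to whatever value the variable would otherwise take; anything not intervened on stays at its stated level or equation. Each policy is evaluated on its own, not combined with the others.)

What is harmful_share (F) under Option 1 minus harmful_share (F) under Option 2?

-156

Option 1 (T + 19):
  T = 59 + 19 = 78
  W = 118
  R = 122
  F = 71 + 4·78 + 6·118 + 2·122 = 1335
Option 2 (T := 117):
  T = 117
  W = 118
  R = 122
  F = 71 + 4·117 + 6·118 + 2·122 = 1491
F: 1335 − 1491 = -156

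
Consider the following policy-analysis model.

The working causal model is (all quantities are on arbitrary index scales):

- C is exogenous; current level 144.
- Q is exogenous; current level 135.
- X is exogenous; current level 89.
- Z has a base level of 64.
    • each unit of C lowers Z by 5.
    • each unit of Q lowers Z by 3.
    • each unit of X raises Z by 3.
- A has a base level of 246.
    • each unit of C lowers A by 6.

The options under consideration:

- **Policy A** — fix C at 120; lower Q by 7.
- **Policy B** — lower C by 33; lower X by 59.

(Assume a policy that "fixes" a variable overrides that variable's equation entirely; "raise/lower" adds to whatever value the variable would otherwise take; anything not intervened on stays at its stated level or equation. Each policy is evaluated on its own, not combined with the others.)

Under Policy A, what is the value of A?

Policy A (C := 120, Q − 7):
  C = 120
  A = 246 − 6·120 = -474

-474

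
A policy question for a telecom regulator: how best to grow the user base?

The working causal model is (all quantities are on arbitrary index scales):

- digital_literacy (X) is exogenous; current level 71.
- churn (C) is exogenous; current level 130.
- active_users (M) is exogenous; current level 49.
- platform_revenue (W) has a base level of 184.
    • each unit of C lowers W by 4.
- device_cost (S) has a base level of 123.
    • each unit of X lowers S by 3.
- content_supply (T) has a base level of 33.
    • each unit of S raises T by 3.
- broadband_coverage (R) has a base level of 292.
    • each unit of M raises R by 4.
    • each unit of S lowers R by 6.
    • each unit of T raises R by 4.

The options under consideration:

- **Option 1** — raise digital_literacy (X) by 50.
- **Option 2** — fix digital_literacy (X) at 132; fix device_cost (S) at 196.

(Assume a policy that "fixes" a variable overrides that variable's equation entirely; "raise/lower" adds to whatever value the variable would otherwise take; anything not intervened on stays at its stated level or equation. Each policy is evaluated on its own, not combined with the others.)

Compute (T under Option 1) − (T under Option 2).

-1308

Option 1 (X + 50):
  X = 71 + 50 = 121
  S = 123 − 3·121 = -240
  T = 33 + 3·(-240) = -687
Option 2 (X := 132, S := 196):
  X = 132
  S = 196
  T = 33 + 3·196 = 621
T: -687 − 621 = -1308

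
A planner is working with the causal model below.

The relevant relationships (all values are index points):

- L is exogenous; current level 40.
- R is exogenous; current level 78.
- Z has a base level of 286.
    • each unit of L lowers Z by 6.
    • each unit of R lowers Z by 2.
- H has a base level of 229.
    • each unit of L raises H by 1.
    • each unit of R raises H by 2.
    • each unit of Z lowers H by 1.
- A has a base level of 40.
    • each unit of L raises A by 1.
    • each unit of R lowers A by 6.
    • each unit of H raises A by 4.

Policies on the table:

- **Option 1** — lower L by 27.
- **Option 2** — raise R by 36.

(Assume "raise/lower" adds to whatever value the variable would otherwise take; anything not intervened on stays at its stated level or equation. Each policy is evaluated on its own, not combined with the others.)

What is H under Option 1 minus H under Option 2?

-333

Option 1 (L − 27):
  L = 40 − 27 = 13
  R = 78
  Z = 286 − 6·13 − 2·78 = 52
  H = 229 + 13 + 2·78 − 52 = 346
Option 2 (R + 36):
  L = 40
  R = 78 + 36 = 114
  Z = 286 − 6·40 − 2·114 = -182
  H = 229 + 40 + 2·114 − (-182) = 679
H: 346 − 679 = -333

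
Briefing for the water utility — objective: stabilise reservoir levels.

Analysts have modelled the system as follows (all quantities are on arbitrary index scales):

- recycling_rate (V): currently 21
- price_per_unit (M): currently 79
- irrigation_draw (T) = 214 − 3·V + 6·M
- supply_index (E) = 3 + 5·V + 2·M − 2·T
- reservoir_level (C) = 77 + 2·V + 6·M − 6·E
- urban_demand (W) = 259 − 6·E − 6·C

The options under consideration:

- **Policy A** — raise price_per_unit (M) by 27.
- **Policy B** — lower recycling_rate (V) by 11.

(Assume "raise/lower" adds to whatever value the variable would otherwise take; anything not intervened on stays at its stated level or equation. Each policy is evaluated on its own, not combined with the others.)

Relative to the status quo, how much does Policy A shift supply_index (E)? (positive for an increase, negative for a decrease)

Baseline:
  V = 21
  M = 79
  T = 214 − 3·21 + 6·79 = 625
  E = 3 + 5·21 + 2·79 − 2·625 = -984
Policy A (M + 27):
  V = 21
  M = 79 + 27 = 106
  T = 214 − 3·21 + 6·106 = 787
  E = 3 + 5·21 + 2·106 − 2·787 = -1254
Change in E: -1254 − (-984) = -270

-270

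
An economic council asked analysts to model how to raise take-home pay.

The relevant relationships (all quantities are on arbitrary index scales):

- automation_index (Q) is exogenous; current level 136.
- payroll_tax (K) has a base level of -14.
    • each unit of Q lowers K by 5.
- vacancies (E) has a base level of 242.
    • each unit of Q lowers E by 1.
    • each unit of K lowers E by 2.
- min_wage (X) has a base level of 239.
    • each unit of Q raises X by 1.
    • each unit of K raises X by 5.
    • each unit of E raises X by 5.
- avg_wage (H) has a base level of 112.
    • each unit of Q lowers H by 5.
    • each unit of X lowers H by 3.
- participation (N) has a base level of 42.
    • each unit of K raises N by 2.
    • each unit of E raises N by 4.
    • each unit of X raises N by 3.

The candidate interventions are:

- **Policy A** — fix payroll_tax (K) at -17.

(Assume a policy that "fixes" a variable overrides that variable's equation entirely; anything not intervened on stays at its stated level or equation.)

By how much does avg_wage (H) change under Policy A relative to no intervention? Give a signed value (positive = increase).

Baseline:
  Q = 136
  K = -14 − 5·136 = -694
  E = 242 − 136 − 2·(-694) = 1494
  X = 239 + 136 + 5·(-694) + 5·1494 = 4375
  H = 112 − 5·136 − 3·4375 = -13693
Policy A (K := -17):
  Q = 136
  K = -17
  E = 242 − 136 − 2·(-17) = 140
  X = 239 + 136 + 5·(-17) + 5·140 = 990
  H = 112 − 5·136 − 3·990 = -3538
Change in H: -3538 − (-13693) = 10155

10155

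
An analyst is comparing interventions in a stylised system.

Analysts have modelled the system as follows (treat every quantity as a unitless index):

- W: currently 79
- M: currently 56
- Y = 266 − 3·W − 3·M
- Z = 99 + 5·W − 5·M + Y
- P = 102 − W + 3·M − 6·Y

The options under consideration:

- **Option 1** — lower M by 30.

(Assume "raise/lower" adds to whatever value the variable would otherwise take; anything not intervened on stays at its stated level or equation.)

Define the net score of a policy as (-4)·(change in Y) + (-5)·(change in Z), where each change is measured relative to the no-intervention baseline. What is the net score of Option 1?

Baseline:
  W = 79
  M = 56
  Y = 266 − 3·79 − 3·56 = -139
  Z = 99 + 5·79 − 5·56 + (-139) = 75
Option 1 (M − 30):
  W = 79
  M = 56 − 30 = 26
  Y = 266 − 3·79 − 3·26 = -49
  Z = 99 + 5·79 − 5·26 + (-49) = 315
ΔY = -49 − (-139) = 90; ΔZ = 315 − 75 = 240
Score = (-4)·90 + (-5)·240 = -1560

-1560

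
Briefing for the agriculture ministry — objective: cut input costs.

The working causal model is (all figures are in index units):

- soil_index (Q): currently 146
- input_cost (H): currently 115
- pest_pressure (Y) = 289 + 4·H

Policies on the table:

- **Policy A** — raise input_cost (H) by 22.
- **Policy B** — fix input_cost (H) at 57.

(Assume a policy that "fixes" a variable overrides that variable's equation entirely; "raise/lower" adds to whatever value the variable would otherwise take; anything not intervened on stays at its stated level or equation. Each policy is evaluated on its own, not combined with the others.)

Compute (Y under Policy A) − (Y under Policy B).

Policy A (H + 22):
  H = 115 + 22 = 137
  Y = 289 + 4·137 = 837
Policy B (H := 57):
  H = 57
  Y = 289 + 4·57 = 517
Y: 837 − 517 = 320

320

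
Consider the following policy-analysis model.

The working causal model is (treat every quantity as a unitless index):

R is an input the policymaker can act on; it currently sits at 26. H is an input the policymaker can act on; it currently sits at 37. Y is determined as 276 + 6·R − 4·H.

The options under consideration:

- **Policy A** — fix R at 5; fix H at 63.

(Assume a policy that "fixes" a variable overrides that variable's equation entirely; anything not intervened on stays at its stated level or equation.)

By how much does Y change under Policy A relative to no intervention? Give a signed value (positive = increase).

Baseline:
  R = 26
  H = 37
  Y = 276 + 6·26 − 4·37 = 284
Policy A (R := 5, H := 63):
  R = 5
  H = 63
  Y = 276 + 6·5 − 4·63 = 54
Change in Y: 54 − 284 = -230

-230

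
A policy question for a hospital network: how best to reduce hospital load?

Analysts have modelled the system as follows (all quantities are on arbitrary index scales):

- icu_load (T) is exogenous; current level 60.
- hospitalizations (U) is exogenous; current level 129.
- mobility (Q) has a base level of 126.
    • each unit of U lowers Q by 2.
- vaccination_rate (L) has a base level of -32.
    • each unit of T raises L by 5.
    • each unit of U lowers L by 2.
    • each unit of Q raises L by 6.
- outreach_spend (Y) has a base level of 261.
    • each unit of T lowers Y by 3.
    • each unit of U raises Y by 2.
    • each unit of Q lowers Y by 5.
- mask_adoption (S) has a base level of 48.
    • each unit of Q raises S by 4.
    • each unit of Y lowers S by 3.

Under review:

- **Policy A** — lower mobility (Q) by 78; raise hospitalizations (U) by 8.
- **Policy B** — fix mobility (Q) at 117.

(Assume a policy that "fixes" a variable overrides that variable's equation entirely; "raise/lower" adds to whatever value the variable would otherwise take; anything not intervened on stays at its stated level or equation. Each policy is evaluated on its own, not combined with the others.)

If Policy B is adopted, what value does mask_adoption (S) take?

Policy B (Q := 117):
  T = 60
  U = 129
  Q = 117
  Y = 261 − 3·60 + 2·129 − 5·117 = -246
  S = 48 + 4·117 − 3·(-246) = 1254

1254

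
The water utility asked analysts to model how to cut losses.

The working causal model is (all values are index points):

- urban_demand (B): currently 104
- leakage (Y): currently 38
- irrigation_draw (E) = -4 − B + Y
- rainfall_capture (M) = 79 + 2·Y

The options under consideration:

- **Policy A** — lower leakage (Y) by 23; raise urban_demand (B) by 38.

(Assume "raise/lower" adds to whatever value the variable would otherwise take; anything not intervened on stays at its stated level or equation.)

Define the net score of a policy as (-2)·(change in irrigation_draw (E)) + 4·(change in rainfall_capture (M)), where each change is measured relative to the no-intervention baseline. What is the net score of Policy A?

Baseline:
  B = 104
  Y = 38
  E = -4 − 104 + 38 = -70
  M = 79 + 2·38 = 155
Policy A (Y − 23, B + 38):
  B = 104 + 38 = 142
  Y = 38 − 23 = 15
  E = -4 − 142 + 15 = -131
  M = 79 + 2·15 = 109
ΔE = -131 − (-70) = -61; ΔM = 109 − 155 = -46
Score = (-2)·(-61) + 4·(-46) = -62

-62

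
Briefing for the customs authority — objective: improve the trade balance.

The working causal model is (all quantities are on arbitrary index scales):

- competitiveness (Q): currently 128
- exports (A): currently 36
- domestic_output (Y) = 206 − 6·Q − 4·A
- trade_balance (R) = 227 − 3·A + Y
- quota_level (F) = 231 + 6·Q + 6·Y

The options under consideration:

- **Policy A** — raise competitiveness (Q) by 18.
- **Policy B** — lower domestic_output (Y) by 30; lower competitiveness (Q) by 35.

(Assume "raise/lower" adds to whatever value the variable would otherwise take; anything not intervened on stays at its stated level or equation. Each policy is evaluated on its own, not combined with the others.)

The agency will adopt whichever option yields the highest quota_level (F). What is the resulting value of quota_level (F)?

-2367

Policy A (Q + 18):
  Q = 128 + 18 = 146
  A = 36
  Y = 206 − 6·146 − 4·36 = -814
  F = 231 + 6·146 + 6·(-814) = -3777
Policy B (Y − 30, Q − 35):
  Q = 128 − 35 = 93
  A = 36
  Y = 206 − 6·93 − 4·36 (−30 from intervention) = -526
  F = 231 + 6·93 + 6·(-526) = -2367
Comparing — Policy A: F=-3777, Policy B: F=-2367. Highest is -2367 (Policy B).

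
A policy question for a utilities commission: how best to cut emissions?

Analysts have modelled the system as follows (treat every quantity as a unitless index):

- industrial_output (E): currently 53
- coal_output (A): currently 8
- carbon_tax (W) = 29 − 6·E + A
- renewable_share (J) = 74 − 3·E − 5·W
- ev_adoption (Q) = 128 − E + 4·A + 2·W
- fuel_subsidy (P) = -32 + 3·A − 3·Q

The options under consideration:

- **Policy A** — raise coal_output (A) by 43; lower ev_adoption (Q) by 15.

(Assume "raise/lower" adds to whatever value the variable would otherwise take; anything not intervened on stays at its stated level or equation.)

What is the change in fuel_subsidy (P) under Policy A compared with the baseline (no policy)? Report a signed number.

Baseline:
  E = 53
  A = 8
  W = 29 − 6·53 + 8 = -281
  Q = 128 − 53 + 4·8 + 2·(-281) = -455
  P = -32 + 3·8 − 3·(-455) = 1357
Policy A (A + 43, Q − 15):
  E = 53
  A = 8 + 43 = 51
  W = 29 − 6·53 + 51 = -238
  Q = 128 − 53 + 4·51 + 2·(-238) (−15 from intervention) = -212
  P = -32 + 3·51 − 3·(-212) = 757
Change in P: 757 − 1357 = -600

-600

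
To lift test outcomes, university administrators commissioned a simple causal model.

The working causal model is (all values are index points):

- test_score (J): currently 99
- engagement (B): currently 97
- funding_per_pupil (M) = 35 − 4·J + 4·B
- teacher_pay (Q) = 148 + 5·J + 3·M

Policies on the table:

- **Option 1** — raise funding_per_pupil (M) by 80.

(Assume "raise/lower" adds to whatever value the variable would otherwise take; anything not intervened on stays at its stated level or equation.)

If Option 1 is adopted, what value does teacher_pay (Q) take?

Option 1 (M + 80):
  J = 99
  B = 97
  M = 35 − 4·99 + 4·97 (+80 from intervention) = 107
  Q = 148 + 5·99 + 3·107 = 964

964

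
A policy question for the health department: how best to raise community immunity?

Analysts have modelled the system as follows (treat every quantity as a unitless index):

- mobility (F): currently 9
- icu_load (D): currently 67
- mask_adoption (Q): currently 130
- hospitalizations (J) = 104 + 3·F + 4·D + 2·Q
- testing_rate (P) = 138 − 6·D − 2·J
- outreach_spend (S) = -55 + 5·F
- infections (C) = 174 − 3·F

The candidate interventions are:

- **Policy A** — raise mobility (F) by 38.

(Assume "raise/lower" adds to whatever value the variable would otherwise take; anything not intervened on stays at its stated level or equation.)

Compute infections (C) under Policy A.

33

Policy A (F + 38):
  F = 9 + 38 = 47
  C = 174 − 3·47 = 33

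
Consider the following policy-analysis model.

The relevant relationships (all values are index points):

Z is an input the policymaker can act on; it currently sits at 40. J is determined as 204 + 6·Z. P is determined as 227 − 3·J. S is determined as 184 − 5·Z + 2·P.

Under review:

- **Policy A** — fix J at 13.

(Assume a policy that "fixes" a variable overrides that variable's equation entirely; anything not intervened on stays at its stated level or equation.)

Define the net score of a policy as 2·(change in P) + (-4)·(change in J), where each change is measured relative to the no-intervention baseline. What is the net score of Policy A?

4310

Baseline:
  Z = 40
  J = 204 + 6·40 = 444
  P = 227 − 3·444 = -1105
Policy A (J := 13):
  Z = 40
  J = 13
  P = 227 − 3·13 = 188
ΔP = 188 − (-1105) = 1293; ΔJ = 13 − 444 = -431
Score = 2·1293 + (-4)·(-431) = 4310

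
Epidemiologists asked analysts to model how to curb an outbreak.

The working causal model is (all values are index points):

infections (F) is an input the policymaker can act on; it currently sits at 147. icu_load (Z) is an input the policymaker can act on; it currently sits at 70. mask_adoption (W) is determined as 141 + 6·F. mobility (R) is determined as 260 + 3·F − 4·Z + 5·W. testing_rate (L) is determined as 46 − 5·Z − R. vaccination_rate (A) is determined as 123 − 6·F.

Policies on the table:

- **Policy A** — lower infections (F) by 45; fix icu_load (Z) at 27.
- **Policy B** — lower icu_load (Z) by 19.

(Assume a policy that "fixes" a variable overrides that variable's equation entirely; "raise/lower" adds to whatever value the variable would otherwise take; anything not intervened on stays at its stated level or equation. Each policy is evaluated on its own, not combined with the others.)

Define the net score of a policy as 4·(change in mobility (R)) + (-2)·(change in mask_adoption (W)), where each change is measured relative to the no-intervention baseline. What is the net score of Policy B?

Baseline:
  F = 147
  Z = 70
  W = 141 + 6·147 = 1023
  R = 260 + 3·147 − 4·70 + 5·1023 = 5536
Policy B (Z − 19):
  F = 147
  Z = 70 − 19 = 51
  W = 141 + 6·147 = 1023
  R = 260 + 3·147 − 4·51 + 5·1023 = 5612
ΔR = 5612 − 5536 = 76; ΔW = 1023 − 1023 = 0
Score = 4·76 + (-2)·0 = 304

304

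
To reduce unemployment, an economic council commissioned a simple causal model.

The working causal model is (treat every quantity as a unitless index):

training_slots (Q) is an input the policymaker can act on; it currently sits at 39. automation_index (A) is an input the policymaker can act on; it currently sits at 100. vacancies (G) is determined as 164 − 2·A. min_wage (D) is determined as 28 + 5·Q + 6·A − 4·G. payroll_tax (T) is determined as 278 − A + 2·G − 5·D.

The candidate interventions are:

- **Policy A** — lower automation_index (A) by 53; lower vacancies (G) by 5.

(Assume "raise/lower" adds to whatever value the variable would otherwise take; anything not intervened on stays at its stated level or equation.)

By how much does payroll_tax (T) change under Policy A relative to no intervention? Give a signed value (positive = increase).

3865

Baseline:
  Q = 39
  A = 100
  G = 164 − 2·100 = -36
  D = 28 + 5·39 + 6·100 − 4·(-36) = 967
  T = 278 − 100 + 2·(-36) − 5·967 = -4729
Policy A (A − 53, G − 5):
  Q = 39
  A = 100 − 53 = 47
  G = 164 − 2·47 (−5 from intervention) = 65
  D = 28 + 5·39 + 6·47 − 4·65 = 245
  T = 278 − 47 + 2·65 − 5·245 = -864
Change in T: -864 − (-4729) = 3865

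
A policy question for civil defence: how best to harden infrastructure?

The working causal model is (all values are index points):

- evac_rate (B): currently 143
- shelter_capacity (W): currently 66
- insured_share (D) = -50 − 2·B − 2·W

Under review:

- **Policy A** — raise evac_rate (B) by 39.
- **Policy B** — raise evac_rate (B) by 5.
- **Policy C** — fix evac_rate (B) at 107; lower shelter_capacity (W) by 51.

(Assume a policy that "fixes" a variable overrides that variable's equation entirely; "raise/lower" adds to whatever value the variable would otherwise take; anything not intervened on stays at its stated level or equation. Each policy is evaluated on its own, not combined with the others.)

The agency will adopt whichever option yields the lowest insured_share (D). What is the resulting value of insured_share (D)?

Policy A (B + 39):
  B = 143 + 39 = 182
  W = 66
  D = -50 − 2·182 − 2·66 = -546
Policy B (B + 5):
  B = 143 + 5 = 148
  W = 66
  D = -50 − 2·148 − 2·66 = -478
Policy C (B := 107, W − 51):
  B = 107
  W = 66 − 51 = 15
  D = -50 − 2·107 − 2·15 = -294
Comparing — Policy A: D=-546, Policy B: D=-478, Policy C: D=-294. Lowest is -546 (Policy A).

-546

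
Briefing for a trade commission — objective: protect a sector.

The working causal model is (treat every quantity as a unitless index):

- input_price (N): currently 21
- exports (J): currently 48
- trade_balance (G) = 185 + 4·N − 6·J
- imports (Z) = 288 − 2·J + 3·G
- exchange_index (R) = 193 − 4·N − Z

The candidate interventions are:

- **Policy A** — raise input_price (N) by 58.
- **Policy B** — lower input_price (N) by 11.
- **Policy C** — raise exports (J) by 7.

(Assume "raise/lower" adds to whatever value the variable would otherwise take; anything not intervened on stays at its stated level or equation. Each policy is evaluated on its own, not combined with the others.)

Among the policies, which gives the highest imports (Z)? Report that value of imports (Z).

831

Policy A (N + 58):
  N = 21 + 58 = 79
  J = 48
  G = 185 + 4·79 − 6·48 = 213
  Z = 288 − 2·48 + 3·213 = 831
Policy B (N − 11):
  N = 21 − 11 = 10
  J = 48
  G = 185 + 4·10 − 6·48 = -63
  Z = 288 − 2·48 + 3·(-63) = 3
Policy C (J + 7):
  N = 21
  J = 48 + 7 = 55
  G = 185 + 4·21 − 6·55 = -61
  Z = 288 − 2·55 + 3·(-61) = -5
Comparing — Policy A: Z=831, Policy B: Z=3, Policy C: Z=-5. Highest is 831 (Policy A).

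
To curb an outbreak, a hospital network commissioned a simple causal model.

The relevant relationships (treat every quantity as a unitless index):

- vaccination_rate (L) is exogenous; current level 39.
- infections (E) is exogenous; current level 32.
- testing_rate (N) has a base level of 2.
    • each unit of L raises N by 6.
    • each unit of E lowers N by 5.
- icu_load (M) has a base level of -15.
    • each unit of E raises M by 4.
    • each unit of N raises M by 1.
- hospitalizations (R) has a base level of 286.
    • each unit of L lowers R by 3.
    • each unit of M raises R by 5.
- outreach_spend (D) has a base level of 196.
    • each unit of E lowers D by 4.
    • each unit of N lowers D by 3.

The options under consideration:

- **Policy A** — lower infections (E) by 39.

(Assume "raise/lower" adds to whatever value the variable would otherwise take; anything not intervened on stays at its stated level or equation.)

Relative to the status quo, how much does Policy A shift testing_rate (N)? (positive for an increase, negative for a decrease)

Baseline:
  L = 39
  E = 32
  N = 2 + 6·39 − 5·32 = 76
Policy A (E − 39):
  L = 39
  E = 32 − 39 = -7
  N = 2 + 6·39 − 5·(-7) = 271
Change in N: 271 − 76 = 195

195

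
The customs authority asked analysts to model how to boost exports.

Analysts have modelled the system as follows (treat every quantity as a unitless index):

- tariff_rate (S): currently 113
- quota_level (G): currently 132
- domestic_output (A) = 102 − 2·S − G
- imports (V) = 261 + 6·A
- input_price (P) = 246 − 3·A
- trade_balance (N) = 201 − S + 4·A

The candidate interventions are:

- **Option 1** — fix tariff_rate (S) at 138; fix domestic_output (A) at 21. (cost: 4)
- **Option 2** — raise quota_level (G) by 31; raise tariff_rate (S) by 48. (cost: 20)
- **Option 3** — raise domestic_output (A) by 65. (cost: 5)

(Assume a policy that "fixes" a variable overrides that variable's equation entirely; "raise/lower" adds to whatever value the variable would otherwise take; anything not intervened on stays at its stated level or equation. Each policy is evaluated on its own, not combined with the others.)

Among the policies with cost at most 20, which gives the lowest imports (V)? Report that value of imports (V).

Option 1 (S := 138, A := 21):
  S = 138
  G = 132
  A = 21
  V = 261 + 6·21 = 387
Option 2 (G + 31, S + 48):
  S = 113 + 48 = 161
  G = 132 + 31 = 163
  A = 102 − 2·161 − 163 = -383
  V = 261 + 6·(-383) = -2037
Option 3 (A + 65):
  S = 113
  G = 132
  A = 102 − 2·113 − 132 (+65 from intervention) = -191
  V = 261 + 6·(-191) = -885
Comparing — Option 1: V=387, Option 2: V=-2037, Option 3: V=-885. Lowest is -2037 (Option 2).

-2037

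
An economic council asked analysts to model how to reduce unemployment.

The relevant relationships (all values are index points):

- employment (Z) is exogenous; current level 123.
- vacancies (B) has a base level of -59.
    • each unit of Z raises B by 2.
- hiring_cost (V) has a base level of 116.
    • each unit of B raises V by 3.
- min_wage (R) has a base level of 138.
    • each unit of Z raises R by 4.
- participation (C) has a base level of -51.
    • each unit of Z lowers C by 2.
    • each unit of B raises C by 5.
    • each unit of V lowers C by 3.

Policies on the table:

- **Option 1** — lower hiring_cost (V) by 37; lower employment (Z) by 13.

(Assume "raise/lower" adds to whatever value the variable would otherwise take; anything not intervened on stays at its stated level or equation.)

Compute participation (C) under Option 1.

-1152

Option 1 (V − 37, Z − 13):
  Z = 123 − 13 = 110
  B = -59 + 2·110 = 161
  V = 116 + 3·161 (−37 from intervention) = 562
  C = -51 − 2·110 + 5·161 − 3·562 = -1152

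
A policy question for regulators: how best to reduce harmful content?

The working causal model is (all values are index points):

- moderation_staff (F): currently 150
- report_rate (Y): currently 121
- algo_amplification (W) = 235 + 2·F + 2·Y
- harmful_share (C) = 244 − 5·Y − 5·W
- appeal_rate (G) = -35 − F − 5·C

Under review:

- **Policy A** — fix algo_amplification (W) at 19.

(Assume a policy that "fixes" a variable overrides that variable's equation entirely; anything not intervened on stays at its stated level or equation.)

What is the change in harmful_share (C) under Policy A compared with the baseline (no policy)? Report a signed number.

3790

Baseline:
  F = 150
  Y = 121
  W = 235 + 2·150 + 2·121 = 777
  C = 244 − 5·121 − 5·777 = -4246
Policy A (W := 19):
  F = 150
  Y = 121
  W = 19
  C = 244 − 5·121 − 5·19 = -456
Change in C: -456 − (-4246) = 3790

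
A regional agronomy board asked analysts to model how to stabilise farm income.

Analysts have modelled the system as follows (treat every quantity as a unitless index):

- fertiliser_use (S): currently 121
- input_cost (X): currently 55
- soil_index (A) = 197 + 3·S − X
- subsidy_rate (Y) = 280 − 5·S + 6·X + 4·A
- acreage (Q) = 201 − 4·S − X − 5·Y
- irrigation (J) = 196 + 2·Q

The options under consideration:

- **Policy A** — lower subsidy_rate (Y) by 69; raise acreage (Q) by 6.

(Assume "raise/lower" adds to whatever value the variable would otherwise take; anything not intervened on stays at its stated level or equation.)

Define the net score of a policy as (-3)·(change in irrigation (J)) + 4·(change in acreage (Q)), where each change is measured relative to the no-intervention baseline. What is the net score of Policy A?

-702

Baseline:
  S = 121
  X = 55
  A = 197 + 3·121 − 55 = 505
  Y = 280 − 5·121 + 6·55 + 4·505 = 2025
  Q = 201 − 4·121 − 55 − 5·2025 = -10463
  J = 196 + 2·(-10463) = -20730
Policy A (Y − 69, Q + 6):
  S = 121
  X = 55
  A = 197 + 3·121 − 55 = 505
  Y = 280 − 5·121 + 6·55 + 4·505 (−69 from intervention) = 1956
  Q = 201 − 4·121 − 55 − 5·1956 (+6 from intervention) = -10112
  J = 196 + 2·(-10112) = -20028
ΔJ = -20028 − (-20730) = 702; ΔQ = -10112 − (-10463) = 351
Score = (-3)·702 + 4·351 = -702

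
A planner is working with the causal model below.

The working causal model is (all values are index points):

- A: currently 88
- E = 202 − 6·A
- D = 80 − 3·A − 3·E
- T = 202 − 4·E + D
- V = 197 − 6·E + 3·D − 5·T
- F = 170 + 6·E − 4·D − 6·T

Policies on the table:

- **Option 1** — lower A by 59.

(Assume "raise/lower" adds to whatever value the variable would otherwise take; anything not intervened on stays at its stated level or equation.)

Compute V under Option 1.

Option 1 (A − 59):
  A = 88 − 59 = 29
  E = 202 − 6·29 = 28
  D = 80 − 3·29 − 3·28 = -91
  T = 202 − 4·28 + (-91) = -1
  V = 197 − 6·28 + 3·(-91) − 5·(-1) = -239

-239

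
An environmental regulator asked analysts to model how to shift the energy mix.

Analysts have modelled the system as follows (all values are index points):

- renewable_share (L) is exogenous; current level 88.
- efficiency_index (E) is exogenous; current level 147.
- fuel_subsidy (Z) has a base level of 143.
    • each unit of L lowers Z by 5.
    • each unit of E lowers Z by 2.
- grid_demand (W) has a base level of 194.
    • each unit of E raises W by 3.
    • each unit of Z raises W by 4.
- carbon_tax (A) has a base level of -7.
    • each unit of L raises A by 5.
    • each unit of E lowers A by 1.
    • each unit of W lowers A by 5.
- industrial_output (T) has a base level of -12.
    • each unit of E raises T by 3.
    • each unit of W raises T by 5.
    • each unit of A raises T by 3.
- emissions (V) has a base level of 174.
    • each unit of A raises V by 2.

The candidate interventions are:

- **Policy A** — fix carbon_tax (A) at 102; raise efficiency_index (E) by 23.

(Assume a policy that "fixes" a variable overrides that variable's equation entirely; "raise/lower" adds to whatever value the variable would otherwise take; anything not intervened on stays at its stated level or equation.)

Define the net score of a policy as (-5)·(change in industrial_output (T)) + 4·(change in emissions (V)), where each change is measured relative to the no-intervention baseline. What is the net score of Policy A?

Baseline:
  L = 88
  E = 147
  Z = 143 − 5·88 − 2·147 = -591
  W = 194 + 3·147 + 4·(-591) = -1729
  A = -7 + 5·88 − 147 − 5·(-1729) = 8931
  T = -12 + 3·147 + 5·(-1729) + 3·8931 = 18577
  V = 174 + 2·8931 = 18036
Policy A (A := 102, E + 23):
  L = 88
  E = 147 + 23 = 170
  Z = 143 − 5·88 − 2·170 = -637
  W = 194 + 3·170 + 4·(-637) = -1844
  A = 102
  T = -12 + 3·170 + 5·(-1844) + 3·102 = -8416
  V = 174 + 2·102 = 378
ΔT = -8416 − 18577 = -26993; ΔV = 378 − 18036 = -17658
Score = (-5)·(-26993) + 4·(-17658) = 64333

64333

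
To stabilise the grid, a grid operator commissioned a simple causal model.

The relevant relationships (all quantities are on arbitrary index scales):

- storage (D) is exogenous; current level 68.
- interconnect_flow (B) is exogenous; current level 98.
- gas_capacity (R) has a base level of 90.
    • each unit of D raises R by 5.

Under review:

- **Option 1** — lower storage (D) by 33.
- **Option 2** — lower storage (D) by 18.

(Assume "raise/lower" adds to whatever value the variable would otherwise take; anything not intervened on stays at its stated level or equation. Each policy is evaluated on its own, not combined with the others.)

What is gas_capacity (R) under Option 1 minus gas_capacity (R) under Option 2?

-75

Option 1 (D − 33):
  D = 68 − 33 = 35
  R = 90 + 5·35 = 265
Option 2 (D − 18):
  D = 68 − 18 = 50
  R = 90 + 5·50 = 340
R: 265 − 340 = -75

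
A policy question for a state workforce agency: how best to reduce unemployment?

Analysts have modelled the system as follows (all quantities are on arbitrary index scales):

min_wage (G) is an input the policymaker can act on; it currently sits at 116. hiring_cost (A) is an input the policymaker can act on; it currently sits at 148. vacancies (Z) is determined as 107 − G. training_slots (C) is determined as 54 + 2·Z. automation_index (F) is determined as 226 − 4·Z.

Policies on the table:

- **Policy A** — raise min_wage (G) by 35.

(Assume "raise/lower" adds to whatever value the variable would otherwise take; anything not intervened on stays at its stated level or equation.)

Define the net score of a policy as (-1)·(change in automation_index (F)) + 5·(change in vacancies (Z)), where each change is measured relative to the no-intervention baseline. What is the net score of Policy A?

-315

Baseline:
  G = 116
  Z = 107 − 116 = -9
  F = 226 − 4·(-9) = 262
Policy A (G + 35):
  G = 116 + 35 = 151
  Z = 107 − 151 = -44
  F = 226 − 4·(-44) = 402
ΔF = 402 − 262 = 140; ΔZ = -44 − (-9) = -35
Score = (-1)·140 + 5·(-35) = -315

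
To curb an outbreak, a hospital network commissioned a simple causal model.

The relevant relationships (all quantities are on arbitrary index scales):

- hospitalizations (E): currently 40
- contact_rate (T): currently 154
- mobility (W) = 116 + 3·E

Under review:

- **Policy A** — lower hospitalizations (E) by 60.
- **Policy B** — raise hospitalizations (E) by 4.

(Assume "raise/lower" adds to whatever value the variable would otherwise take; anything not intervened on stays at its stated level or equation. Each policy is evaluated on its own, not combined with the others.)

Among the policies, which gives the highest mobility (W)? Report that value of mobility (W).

248

Policy A (E − 60):
  E = 40 − 60 = -20
  W = 116 + 3·(-20) = 56
Policy B (E + 4):
  E = 40 + 4 = 44
  W = 116 + 3·44 = 248
Comparing — Policy A: W=56, Policy B: W=248. Highest is 248 (Policy B).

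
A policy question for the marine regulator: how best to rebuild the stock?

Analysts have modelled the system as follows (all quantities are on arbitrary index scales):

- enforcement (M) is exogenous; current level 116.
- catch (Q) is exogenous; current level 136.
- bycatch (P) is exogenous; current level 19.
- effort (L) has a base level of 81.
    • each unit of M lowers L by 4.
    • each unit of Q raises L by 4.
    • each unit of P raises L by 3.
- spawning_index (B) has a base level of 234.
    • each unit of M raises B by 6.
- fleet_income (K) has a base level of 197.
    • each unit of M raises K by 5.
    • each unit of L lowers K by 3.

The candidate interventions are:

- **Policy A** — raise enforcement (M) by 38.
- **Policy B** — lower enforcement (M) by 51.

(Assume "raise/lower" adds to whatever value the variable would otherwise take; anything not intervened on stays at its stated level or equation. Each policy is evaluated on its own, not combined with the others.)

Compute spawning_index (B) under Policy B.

624

Policy B (M − 51):
  M = 116 − 51 = 65
  B = 234 + 6·65 = 624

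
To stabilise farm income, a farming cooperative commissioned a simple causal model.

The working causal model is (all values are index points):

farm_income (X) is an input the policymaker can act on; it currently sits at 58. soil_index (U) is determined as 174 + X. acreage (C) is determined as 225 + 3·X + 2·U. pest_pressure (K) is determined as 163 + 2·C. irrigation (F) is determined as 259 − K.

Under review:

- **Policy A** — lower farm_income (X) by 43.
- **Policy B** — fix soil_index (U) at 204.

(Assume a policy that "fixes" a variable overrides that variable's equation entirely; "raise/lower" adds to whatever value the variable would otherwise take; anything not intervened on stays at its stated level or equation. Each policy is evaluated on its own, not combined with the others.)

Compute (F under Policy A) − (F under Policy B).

Policy A (X − 43):
  X = 58 − 43 = 15
  U = 174 + 15 = 189
  C = 225 + 3·15 + 2·189 = 648
  K = 163 + 2·648 = 1459
  F = 259 − 1459 = -1200
Policy B (U := 204):
  X = 58
  U = 204
  C = 225 + 3·58 + 2·204 = 807
  K = 163 + 2·807 = 1777
  F = 259 − 1777 = -1518
F: -1200 − (-1518) = 318

318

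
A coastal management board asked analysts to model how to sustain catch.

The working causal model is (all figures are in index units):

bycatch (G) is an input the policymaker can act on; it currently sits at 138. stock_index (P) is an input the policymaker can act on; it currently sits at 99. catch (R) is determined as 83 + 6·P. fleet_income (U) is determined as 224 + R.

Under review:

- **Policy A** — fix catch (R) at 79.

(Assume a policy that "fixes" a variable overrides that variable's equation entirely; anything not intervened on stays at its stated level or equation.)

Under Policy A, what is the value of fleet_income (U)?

Policy A (R := 79):
  P = 99
  R = 79
  U = 224 + 79 = 303

303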